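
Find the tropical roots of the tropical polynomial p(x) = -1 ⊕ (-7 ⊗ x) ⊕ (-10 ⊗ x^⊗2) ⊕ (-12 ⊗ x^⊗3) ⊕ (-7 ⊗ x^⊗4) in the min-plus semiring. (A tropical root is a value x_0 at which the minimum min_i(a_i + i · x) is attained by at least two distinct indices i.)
Roots: {-5, 2, 3, 6}

Each tropical root is a break point of the lower envelope of the lines y = a_i + i · x (there are 5 lines, with slopes 0, 1, ..., 4). Only the lines that attain the minimum somewhere contribute to roots; other lines are dominated. Here the surviving (envelope) indices are i = 4, i = 3, i = 2, i = 1, i = 0.
Intersections between consecutive envelope lines give the roots: for adjacent envelope indices i < j the intersection is x = (a_i − a_j) / (j − i). Reading off the sorted break points: {-5, 2, 3, 6}.
Verification: at each break x_0, at least two indices attain the minimum of min_i(a_i + i · x_0).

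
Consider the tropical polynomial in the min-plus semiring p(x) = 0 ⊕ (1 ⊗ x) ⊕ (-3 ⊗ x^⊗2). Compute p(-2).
p(-2) = -7

A tropical monomial a ⊗ x^⊗i evaluates to a + i · x. Evaluating each term at x = -2:
  Term 0 contributes 0 + 0 · -2 = 0
  Term 1 contributes 1 + 1 · -2 = -1
  Term 2 contributes -3 + 2 · -2 = -7
p(-2) = ⊕ of these = min[0, -1, -7] = -7.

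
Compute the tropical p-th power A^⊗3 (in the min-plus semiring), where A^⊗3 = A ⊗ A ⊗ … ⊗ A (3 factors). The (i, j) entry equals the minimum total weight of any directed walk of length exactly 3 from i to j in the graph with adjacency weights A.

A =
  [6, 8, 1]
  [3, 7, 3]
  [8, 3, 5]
A^⊗3 =
  [7, 9, 7]
  [9, 7, 9]
  [11, 9, 7]

Each entry (A^⊗3)_ij equals the minimum over all length-3 walks i = v_0 → v_1 → … → v_3 = j of Σ_t A[v_t][v_{t+1}]. For example, for (i, j) = (0, 2) we minimise over 9 possible intermediate vertex sequences; the minimum is 7, attained along the walk 0 → 2 → 1 → 2.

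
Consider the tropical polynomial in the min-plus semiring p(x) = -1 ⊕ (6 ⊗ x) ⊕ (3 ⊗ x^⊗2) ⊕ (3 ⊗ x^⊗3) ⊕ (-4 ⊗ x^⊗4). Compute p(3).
p(3) = -1

A tropical monomial a ⊗ x^⊗i evaluates to a + i · x. Evaluating each term at x = 3:
  Term 0 contributes -1 + 0 · 3 = -1
  Term 1 contributes 6 + 1 · 3 = 9
  Term 2 contributes 3 + 2 · 3 = 9
  Term 3 contributes 3 + 3 · 3 = 12
  Term 4 contributes -4 + 4 · 3 = 8
p(3) = ⊕ of these = min[-1, 9, 9, 12, 8] = -1.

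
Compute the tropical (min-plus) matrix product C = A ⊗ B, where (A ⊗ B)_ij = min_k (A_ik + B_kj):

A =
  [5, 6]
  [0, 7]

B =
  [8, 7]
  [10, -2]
A ⊗ B =
  [13, 4]
  [8, 5]

Apply the min-plus product entry-by-entry:
  C[0][0] = min over k of (A[0][0] + B[0][0] = 5 + 8 = 13, A[0][1] + B[1][0] = 6 + 10 = 16) = 13 (attained at k = 0)
  C[0][1] = min over k of (A[0][0] + B[0][1] = 5 + 7 = 12, A[0][1] + B[1][1] = 6 + -2 = 4) = 4 (attained at k = 1)
  C[1][0] = min over k of (A[1][0] + B[0][0] = 0 + 8 = 8, A[1][1] + B[1][0] = 7 + 10 = 17) = 8 (attained at k = 0)
  C[1][1] = min over k of (A[1][0] + B[0][1] = 0 + 7 = 7, A[1][1] + B[1][1] = 7 + -2 = 5) = 5 (attained at k = 1)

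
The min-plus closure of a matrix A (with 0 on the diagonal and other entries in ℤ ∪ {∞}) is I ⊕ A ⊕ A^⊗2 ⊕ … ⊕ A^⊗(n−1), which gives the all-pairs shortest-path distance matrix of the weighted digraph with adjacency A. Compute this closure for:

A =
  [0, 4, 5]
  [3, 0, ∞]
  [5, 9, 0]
Closure =
  [0, 4, 5]
  [3, 0, 8]
  [5, 9, 0]

This is the Floyd-Warshall all-pairs shortest-path computation. For each intermediate vertex k = 0, 1, …, 2, update dist[i][j] ← min(dist[i][j], dist[i][k] + dist[k][j]). The final matrix gives, for each (i, j), the minimum total weight of any directed path from i to j (possibly empty when i = j).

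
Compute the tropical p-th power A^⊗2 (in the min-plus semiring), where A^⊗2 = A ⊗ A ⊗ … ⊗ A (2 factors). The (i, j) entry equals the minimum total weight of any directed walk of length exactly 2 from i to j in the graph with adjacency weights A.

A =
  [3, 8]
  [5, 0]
A^⊗2 =
  [6, 8]
  [5, 0]

Each entry (A^⊗2)_ij equals the minimum over all length-2 walks i = v_0 → v_1 → … → v_2 = j of Σ_t A[v_t][v_{t+1}]. For example, for (i, j) = (0, 1) we minimise over 2 possible intermediate vertex sequences; the minimum is 8, attained along the walk 0 → 1 → 1.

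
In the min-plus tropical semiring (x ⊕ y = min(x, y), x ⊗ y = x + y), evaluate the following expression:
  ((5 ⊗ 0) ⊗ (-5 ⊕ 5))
((5 ⊗ 0) ⊗ (-5 ⊕ 5)) = 0

Expand innermost to outermost. Recall ⊕ takes the minimum of its arguments and ⊗ takes their sum. Working out the expression ((5 ⊗ 0) ⊗ (-5 ⊕ 5)) gives 0.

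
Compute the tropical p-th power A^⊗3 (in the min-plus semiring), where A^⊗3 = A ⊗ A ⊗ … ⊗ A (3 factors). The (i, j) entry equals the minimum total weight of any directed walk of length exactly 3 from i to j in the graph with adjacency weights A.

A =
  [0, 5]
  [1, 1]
A^⊗3 =
  [0, 5]
  [1, 3]

Each entry (A^⊗3)_ij equals the minimum over all length-3 walks i = v_0 → v_1 → … → v_3 = j of Σ_t A[v_t][v_{t+1}]. For example, for (i, j) = (0, 1) we minimise over 4 possible intermediate vertex sequences; the minimum is 5, attained along the walk 0 → 0 → 0 → 1.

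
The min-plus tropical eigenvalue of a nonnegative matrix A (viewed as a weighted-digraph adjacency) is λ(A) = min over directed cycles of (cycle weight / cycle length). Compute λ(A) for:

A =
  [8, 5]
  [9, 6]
λ(A) = 6

Enumerate directed cycles and compute their means (weight / length). Sample:
  cycle 0 → 0: weight = 8, length = 1, mean = 8/1 ≈ 8.000
  cycle 1 → 1: weight = 6, length = 1, mean = 6/1 ≈ 6.000
  cycle 0 → 1 → 0: weight = 14, length = 2, mean = 14/2 ≈ 7.000
  cycle 1 → 0 → 1: weight = 14, length = 2, mean = 14/2 ≈ 7.000
Minimum mean = 6.000, attained e.g. along the cycle 1 → 1 with weight 6 and length 1. So λ(A) = 6/1 = 6.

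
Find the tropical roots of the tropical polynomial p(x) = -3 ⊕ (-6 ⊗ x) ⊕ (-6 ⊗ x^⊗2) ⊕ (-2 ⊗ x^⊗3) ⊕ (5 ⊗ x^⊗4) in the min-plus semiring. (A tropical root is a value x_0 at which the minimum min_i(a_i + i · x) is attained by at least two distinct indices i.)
Roots: {-7, -4, 0, 3}

Each tropical root is a break point of the lower envelope of the lines y = a_i + i · x (there are 5 lines, with slopes 0, 1, ..., 4). Only the lines that attain the minimum somewhere contribute to roots; other lines are dominated. Here the surviving (envelope) indices are i = 4, i = 3, i = 2, i = 1, i = 0.
Intersections between consecutive envelope lines give the roots: for adjacent envelope indices i < j the intersection is x = (a_i − a_j) / (j − i). Reading off the sorted break points: {-7, -4, 0, 3}.
Verification: at each break x_0, at least two indices attain the minimum of min_i(a_i + i · x_0).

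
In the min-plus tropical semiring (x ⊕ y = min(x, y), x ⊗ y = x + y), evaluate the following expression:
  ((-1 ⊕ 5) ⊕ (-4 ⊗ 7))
((-1 ⊕ 5) ⊕ (-4 ⊗ 7)) = -1

Expand innermost to outermost. Recall ⊕ takes the minimum of its arguments and ⊗ takes their sum. Working out the expression ((-1 ⊕ 5) ⊕ (-4 ⊗ 7)) gives -1.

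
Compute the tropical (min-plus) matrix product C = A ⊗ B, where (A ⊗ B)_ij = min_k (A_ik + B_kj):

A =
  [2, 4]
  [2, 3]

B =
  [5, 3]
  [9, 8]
A ⊗ B =
  [7, 5]
  [7, 5]

Apply the min-plus product entry-by-entry:
  C[0][0] = min over k of (A[0][0] + B[0][0] = 2 + 5 = 7, A[0][1] + B[1][0] = 4 + 9 = 13) = 7 (attained at k = 0)
  C[0][1] = min over k of (A[0][0] + B[0][1] = 2 + 3 = 5, A[0][1] + B[1][1] = 4 + 8 = 12) = 5 (attained at k = 0)
  C[1][0] = min over k of (A[1][0] + B[0][0] = 2 + 5 = 7, A[1][1] + B[1][0] = 3 + 9 = 12) = 7 (attained at k = 0)
  C[1][1] = min over k of (A[1][0] + B[0][1] = 2 + 3 = 5, A[1][1] + B[1][1] = 3 + 8 = 11) = 5 (attained at k = 0)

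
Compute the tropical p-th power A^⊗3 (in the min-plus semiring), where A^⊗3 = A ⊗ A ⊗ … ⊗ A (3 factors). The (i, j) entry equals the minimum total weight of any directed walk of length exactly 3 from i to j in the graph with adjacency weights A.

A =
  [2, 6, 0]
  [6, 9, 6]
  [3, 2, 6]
A^⊗3 =
  [5, 4, 3]
  [9, 8, 8]
  [6, 5, 5]

Each entry (A^⊗3)_ij equals the minimum over all length-3 walks i = v_0 → v_1 → … → v_3 = j of Σ_t A[v_t][v_{t+1}]. For example, for (i, j) = (0, 2) we minimise over 9 possible intermediate vertex sequences; the minimum is 3, attained along the walk 0 → 2 → 0 → 2.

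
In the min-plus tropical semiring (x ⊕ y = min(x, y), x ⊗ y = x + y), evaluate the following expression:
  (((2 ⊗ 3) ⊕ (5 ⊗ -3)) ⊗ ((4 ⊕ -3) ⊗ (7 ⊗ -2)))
(((2 ⊗ 3) ⊕ (5 ⊗ -3)) ⊗ ((4 ⊕ -3) ⊗ (7 ⊗ -2))) = 4

Expand innermost to outermost. Recall ⊕ takes the minimum of its arguments and ⊗ takes their sum. Working out the expression (((2 ⊗ 3) ⊕ (5 ⊗ -3)) ⊗ ((4 ⊕ -3) ⊗ (7 ⊗ -2))) gives 4.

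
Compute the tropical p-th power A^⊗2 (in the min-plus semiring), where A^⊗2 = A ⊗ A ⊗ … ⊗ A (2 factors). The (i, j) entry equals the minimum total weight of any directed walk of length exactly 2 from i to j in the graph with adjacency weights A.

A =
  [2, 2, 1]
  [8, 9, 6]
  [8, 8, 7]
A^⊗2 =
  [4, 4, 3]
  [10, 10, 9]
  [10, 10, 9]

Each entry (A^⊗2)_ij equals the minimum over all length-2 walks i = v_0 → v_1 → … → v_2 = j of Σ_t A[v_t][v_{t+1}]. For example, for (i, j) = (0, 2) we minimise over 3 possible intermediate vertex sequences; the minimum is 3, attained along the walk 0 → 0 → 2.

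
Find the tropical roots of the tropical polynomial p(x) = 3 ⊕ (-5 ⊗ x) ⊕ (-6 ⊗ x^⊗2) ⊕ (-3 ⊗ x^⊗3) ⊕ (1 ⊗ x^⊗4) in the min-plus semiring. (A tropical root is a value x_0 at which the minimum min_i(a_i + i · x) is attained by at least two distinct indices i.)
Roots: {-4, -3, 1, 8}

Each tropical root is a break point of the lower envelope of the lines y = a_i + i · x (there are 5 lines, with slopes 0, 1, ..., 4). Only the lines that attain the minimum somewhere contribute to roots; other lines are dominated. Here the surviving (envelope) indices are i = 4, i = 3, i = 2, i = 1, i = 0.
Intersections between consecutive envelope lines give the roots: for adjacent envelope indices i < j the intersection is x = (a_i − a_j) / (j − i). Reading off the sorted break points: {-4, -3, 1, 8}.
Verification: at each break x_0, at least two indices attain the minimum of min_i(a_i + i · x_0).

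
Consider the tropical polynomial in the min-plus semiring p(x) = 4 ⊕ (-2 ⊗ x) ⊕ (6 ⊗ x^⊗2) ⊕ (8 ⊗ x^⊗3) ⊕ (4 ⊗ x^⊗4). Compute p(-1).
p(-1) = -3

A tropical monomial a ⊗ x^⊗i evaluates to a + i · x. Evaluating each term at x = -1:
  Term 0 contributes 4 + 0 · -1 = 4
  Term 1 contributes -2 + 1 · -1 = -3
  Term 2 contributes 6 + 2 · -1 = 4
  Term 3 contributes 8 + 3 · -1 = 5
  Term 4 contributes 4 + 4 · -1 = 0
p(-1) = ⊕ of these = min[4, -3, 4, 5, 0] = -3.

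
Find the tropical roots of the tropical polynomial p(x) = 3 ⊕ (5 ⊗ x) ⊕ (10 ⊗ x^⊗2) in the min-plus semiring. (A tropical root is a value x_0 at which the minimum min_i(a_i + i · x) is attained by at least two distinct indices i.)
Roots: {-5, -2}

Each tropical root is a break point of the lower envelope of the lines y = a_i + i · x (there are 3 lines, with slopes 0, 1, ..., 2). Only the lines that attain the minimum somewhere contribute to roots; other lines are dominated. Here the surviving (envelope) indices are i = 2, i = 1, i = 0.
Intersections between consecutive envelope lines give the roots: for adjacent envelope indices i < j the intersection is x = (a_i − a_j) / (j − i). Reading off the sorted break points: {-5, -2}.
Verification: at each break x_0, at least two indices attain the minimum of min_i(a_i + i · x_0).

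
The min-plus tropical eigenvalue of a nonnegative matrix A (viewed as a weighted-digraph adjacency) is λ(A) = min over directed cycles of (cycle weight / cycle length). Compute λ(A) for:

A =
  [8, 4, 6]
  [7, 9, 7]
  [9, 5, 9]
λ(A) = 11/2

Enumerate directed cycles and compute their means (weight / length). Sample:
  cycle 0 → 0: weight = 8, length = 1, mean = 8/1 ≈ 8.000
  cycle 1 → 1: weight = 9, length = 1, mean = 9/1 ≈ 9.000
  cycle 2 → 2: weight = 9, length = 1, mean = 9/1 ≈ 9.000
  cycle 0 → 1 → 0: weight = 11, length = 2, mean = 11/2 ≈ 5.500
  cycle 0 → 2 → 0: weight = 15, length = 2, mean = 15/2 ≈ 7.500
  cycle 1 → 0 → 1: weight = 11, length = 2, mean = 11/2 ≈ 5.500
Minimum mean = 5.500, attained e.g. along the cycle 0 → 1 → 0 with weight 11 and length 2. So λ(A) = 11/2 = 11/2.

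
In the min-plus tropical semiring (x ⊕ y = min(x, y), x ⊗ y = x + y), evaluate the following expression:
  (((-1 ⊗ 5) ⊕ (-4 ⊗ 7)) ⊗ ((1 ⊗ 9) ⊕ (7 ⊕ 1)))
(((-1 ⊗ 5) ⊕ (-4 ⊗ 7)) ⊗ ((1 ⊗ 9) ⊕ (7 ⊕ 1))) = 4

Expand innermost to outermost. Recall ⊕ takes the minimum of its arguments and ⊗ takes their sum. Working out the expression (((-1 ⊗ 5) ⊕ (-4 ⊗ 7)) ⊗ ((1 ⊗ 9) ⊕ (7 ⊕ 1))) gives 4.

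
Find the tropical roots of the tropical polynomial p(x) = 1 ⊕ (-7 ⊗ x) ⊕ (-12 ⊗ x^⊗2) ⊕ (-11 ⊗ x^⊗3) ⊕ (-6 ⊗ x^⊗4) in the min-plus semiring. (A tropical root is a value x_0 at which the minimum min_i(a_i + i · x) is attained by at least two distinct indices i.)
Roots: {-5, -1, 5, 8}

Each tropical root is a break point of the lower envelope of the lines y = a_i + i · x (there are 5 lines, with slopes 0, 1, ..., 4). Only the lines that attain the minimum somewhere contribute to roots; other lines are dominated. Here the surviving (envelope) indices are i = 4, i = 3, i = 2, i = 1, i = 0.
Intersections between consecutive envelope lines give the roots: for adjacent envelope indices i < j the intersection is x = (a_i − a_j) / (j − i). Reading off the sorted break points: {-5, -1, 5, 8}.
Verification: at each break x_0, at least two indices attain the minimum of min_i(a_i + i · x_0).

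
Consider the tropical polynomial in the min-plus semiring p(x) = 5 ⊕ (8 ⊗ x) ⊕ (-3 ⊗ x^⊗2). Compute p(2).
p(2) = 1

A tropical monomial a ⊗ x^⊗i evaluates to a + i · x. Evaluating each term at x = 2:
  Term 0 contributes 5 + 0 · 2 = 5
  Term 1 contributes 8 + 1 · 2 = 10
  Term 2 contributes -3 + 2 · 2 = 1
p(2) = ⊕ of these = min[5, 10, 1] = 1.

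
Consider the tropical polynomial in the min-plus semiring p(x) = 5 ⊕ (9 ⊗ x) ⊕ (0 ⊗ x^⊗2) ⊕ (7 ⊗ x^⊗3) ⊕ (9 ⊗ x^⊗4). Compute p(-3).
p(-3) = -6

A tropical monomial a ⊗ x^⊗i evaluates to a + i · x. Evaluating each term at x = -3:
  Term 0 contributes 5 + 0 · -3 = 5
  Term 1 contributes 9 + 1 · -3 = 6
  Term 2 contributes 0 + 2 · -3 = -6
  Term 3 contributes 7 + 3 · -3 = -2
  Term 4 contributes 9 + 4 · -3 = -3
p(-3) = ⊕ of these = min[5, 6, -6, -2, -3] = -6.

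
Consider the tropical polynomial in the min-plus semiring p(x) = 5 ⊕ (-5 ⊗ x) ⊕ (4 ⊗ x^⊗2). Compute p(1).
p(1) = -4

A tropical monomial a ⊗ x^⊗i evaluates to a + i · x. Evaluating each term at x = 1:
  Term 0 contributes 5 + 0 · 1 = 5
  Term 1 contributes -5 + 1 · 1 = -4
  Term 2 contributes 4 + 2 · 1 = 6
p(1) = ⊕ of these = min[5, -4, 6] = -4.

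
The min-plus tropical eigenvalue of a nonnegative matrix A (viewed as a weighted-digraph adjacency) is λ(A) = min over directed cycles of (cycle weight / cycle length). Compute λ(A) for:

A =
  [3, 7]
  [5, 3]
λ(A) = 3

Enumerate directed cycles and compute their means (weight / length). Sample:
  cycle 0 → 0: weight = 3, length = 1, mean = 3/1 ≈ 3.000
  cycle 1 → 1: weight = 3, length = 1, mean = 3/1 ≈ 3.000
  cycle 0 → 1 → 0: weight = 12, length = 2, mean = 12/2 ≈ 6.000
  cycle 1 → 0 → 1: weight = 12, length = 2, mean = 12/2 ≈ 6.000
Minimum mean = 3.000, attained e.g. along the cycle 0 → 0 with weight 3 and length 1. So λ(A) = 3/1 = 3.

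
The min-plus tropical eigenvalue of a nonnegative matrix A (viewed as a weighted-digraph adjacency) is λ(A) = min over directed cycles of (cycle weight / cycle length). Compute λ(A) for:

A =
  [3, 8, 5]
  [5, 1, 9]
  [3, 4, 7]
λ(A) = 1

Enumerate directed cycles and compute their means (weight / length). Sample:
  cycle 0 → 0: weight = 3, length = 1, mean = 3/1 ≈ 3.000
  cycle 1 → 1: weight = 1, length = 1, mean = 1/1 ≈ 1.000
  cycle 2 → 2: weight = 7, length = 1, mean = 7/1 ≈ 7.000
  cycle 0 → 1 → 0: weight = 13, length = 2, mean = 13/2 ≈ 6.500
  cycle 0 → 2 → 0: weight = 8, length = 2, mean = 8/2 ≈ 4.000
  cycle 1 → 0 → 1: weight = 13, length = 2, mean = 13/2 ≈ 6.500
Minimum mean = 1.000, attained e.g. along the cycle 1 → 1 with weight 1 and length 1. So λ(A) = 1/1 = 1.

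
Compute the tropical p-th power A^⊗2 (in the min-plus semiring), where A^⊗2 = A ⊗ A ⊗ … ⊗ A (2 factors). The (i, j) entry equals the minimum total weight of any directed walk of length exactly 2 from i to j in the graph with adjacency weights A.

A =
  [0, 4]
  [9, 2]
A^⊗2 =
  [0, 4]
  [9, 4]

Each entry (A^⊗2)_ij equals the minimum over all length-2 walks i = v_0 → v_1 → … → v_2 = j of Σ_t A[v_t][v_{t+1}]. For example, for (i, j) = (0, 1) we minimise over 2 possible intermediate vertex sequences; the minimum is 4, attained along the walk 0 → 0 → 1.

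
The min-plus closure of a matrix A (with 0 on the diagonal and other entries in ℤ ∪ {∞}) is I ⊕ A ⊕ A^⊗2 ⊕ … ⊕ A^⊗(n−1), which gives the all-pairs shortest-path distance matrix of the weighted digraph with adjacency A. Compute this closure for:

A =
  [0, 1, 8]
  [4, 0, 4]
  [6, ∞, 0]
Closure =
  [0, 1, 5]
  [4, 0, 4]
  [6, 7, 0]

This is the Floyd-Warshall all-pairs shortest-path computation. For each intermediate vertex k = 0, 1, …, 2, update dist[i][j] ← min(dist[i][j], dist[i][k] + dist[k][j]). The final matrix gives, for each (i, j), the minimum total weight of any directed path from i to j (possibly empty when i = j).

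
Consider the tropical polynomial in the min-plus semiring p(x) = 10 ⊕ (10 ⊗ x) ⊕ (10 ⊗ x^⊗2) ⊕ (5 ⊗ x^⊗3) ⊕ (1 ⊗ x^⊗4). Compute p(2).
p(2) = 9

A tropical monomial a ⊗ x^⊗i evaluates to a + i · x. Evaluating each term at x = 2:
  Term 0 contributes 10 + 0 · 2 = 10
  Term 1 contributes 10 + 1 · 2 = 12
  Term 2 contributes 10 + 2 · 2 = 14
  Term 3 contributes 5 + 3 · 2 = 11
  Term 4 contributes 1 + 4 · 2 = 9
p(2) = ⊕ of these = min[10, 12, 14, 11, 9] = 9.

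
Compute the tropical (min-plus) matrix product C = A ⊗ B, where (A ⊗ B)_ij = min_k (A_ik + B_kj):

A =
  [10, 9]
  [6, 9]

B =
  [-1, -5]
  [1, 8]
A ⊗ B =
  [9, 5]
  [5, 1]

Apply the min-plus product entry-by-entry:
  C[0][0] = min over k of (A[0][0] + B[0][0] = 10 + -1 = 9, A[0][1] + B[1][0] = 9 + 1 = 10) = 9 (attained at k = 0)
  C[0][1] = min over k of (A[0][0] + B[0][1] = 10 + -5 = 5, A[0][1] + B[1][1] = 9 + 8 = 17) = 5 (attained at k = 0)
  C[1][0] = min over k of (A[1][0] + B[0][0] = 6 + -1 = 5, A[1][1] + B[1][0] = 9 + 1 = 10) = 5 (attained at k = 0)
  C[1][1] = min over k of (A[1][0] + B[0][1] = 6 + -5 = 1, A[1][1] + B[1][1] = 9 + 8 = 17) = 1 (attained at k = 0)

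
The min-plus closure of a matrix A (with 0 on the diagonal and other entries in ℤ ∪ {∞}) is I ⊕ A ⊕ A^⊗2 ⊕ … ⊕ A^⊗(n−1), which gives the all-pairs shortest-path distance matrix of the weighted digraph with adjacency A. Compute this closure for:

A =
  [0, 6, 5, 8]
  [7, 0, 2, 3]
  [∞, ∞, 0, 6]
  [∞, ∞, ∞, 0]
Closure =
  [0, 6, 5, 8]
  [7, 0, 2, 3]
  [∞, ∞, 0, 6]
  [∞, ∞, ∞, 0]

This is the Floyd-Warshall all-pairs shortest-path computation. For each intermediate vertex k = 0, 1, …, 3, update dist[i][j] ← min(dist[i][j], dist[i][k] + dist[k][j]). The final matrix gives, for each (i, j), the minimum total weight of any directed path from i to j (possibly empty when i = j).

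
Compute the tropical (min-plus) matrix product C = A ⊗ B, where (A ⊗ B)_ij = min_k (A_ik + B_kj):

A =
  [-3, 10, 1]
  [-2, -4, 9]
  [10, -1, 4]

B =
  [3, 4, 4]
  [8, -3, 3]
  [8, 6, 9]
A ⊗ B =
  [0, 1, 1]
  [1, -7, -1]
  [7, -4, 2]

Apply the min-plus product entry-by-entry:
  C[0][0] = min over k of (A[0][0] + B[0][0] = -3 + 3 = 0, A[0][1] + B[1][0] = 10 + 8 = 18, A[0][2] + B[2][0] = 1 + 8 = 9) = 0 (attained at k = 0)
  C[0][1] = min over k of (A[0][0] + B[0][1] = -3 + 4 = 1, A[0][1] + B[1][1] = 10 + -3 = 7, A[0][2] + B[2][1] = 1 + 6 = 7) = 1 (attained at k = 0)
  C[0][2] = min over k of (A[0][0] + B[0][2] = -3 + 4 = 1, A[0][1] + B[1][2] = 10 + 3 = 13, A[0][2] + B[2][2] = 1 + 9 = 10) = 1 (attained at k = 0)
  C[1][0] = min over k of (A[1][0] + B[0][0] = -2 + 3 = 1, A[1][1] + B[1][0] = -4 + 8 = 4, A[1][2] + B[2][0] = 9 + 8 = 17) = 1 (attained at k = 0)
  C[1][1] = min over k of (A[1][0] + B[0][1] = -2 + 4 = 2, A[1][1] + B[1][1] = -4 + -3 = -7, A[1][2] + B[2][1] = 9 + 6 = 15) = -7 (attained at k = 1)
  C[1][2] = min over k of (A[1][0] + B[0][2] = -2 + 4 = 2, A[1][1] + B[1][2] = -4 + 3 = -1, A[1][2] + B[2][2] = 9 + 9 = 18) = -1 (attained at k = 1)
  C[2][0] = min over k of (A[2][0] + B[0][0] = 10 + 3 = 13, A[2][1] + B[1][0] = -1 + 8 = 7, A[2][2] + B[2][0] = 4 + 8 = 12) = 7 (attained at k = 1)
  C[2][1] = min over k of (A[2][0] + B[0][1] = 10 + 4 = 14, A[2][1] + B[1][1] = -1 + -3 = -4, A[2][2] + B[2][1] = 4 + 6 = 10) = -4 (attained at k = 1)
  C[2][2] = min over k of (A[2][0] + B[0][2] = 10 + 4 = 14, A[2][1] + B[1][2] = -1 + 3 = 2, A[2][2] + B[2][2] = 4 + 9 = 13) = 2 (attained at k = 1)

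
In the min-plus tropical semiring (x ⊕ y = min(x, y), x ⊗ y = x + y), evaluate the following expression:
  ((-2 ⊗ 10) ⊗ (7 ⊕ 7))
((-2 ⊗ 10) ⊗ (7 ⊕ 7)) = 15

Expand innermost to outermost. Recall ⊕ takes the minimum of its arguments and ⊗ takes their sum. Working out the expression ((-2 ⊗ 10) ⊗ (7 ⊕ 7)) gives 15.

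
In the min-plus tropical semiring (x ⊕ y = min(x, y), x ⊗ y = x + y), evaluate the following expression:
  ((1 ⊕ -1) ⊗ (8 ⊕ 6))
((1 ⊕ -1) ⊗ (8 ⊕ 6)) = 5

Expand innermost to outermost. Recall ⊕ takes the minimum of its arguments and ⊗ takes their sum. Working out the expression ((1 ⊕ -1) ⊗ (8 ⊕ 6)) gives 5.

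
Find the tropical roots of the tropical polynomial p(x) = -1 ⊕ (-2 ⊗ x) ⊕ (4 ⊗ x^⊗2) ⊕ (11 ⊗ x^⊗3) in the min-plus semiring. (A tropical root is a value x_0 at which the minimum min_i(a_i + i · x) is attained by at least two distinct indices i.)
Roots: {-7, -6, 1}

Each tropical root is a break point of the lower envelope of the lines y = a_i + i · x (there are 4 lines, with slopes 0, 1, ..., 3). Only the lines that attain the minimum somewhere contribute to roots; other lines are dominated. Here the surviving (envelope) indices are i = 3, i = 2, i = 1, i = 0.
Intersections between consecutive envelope lines give the roots: for adjacent envelope indices i < j the intersection is x = (a_i − a_j) / (j − i). Reading off the sorted break points: {-7, -6, 1}.
Verification: at each break x_0, at least two indices attain the minimum of min_i(a_i + i · x_0).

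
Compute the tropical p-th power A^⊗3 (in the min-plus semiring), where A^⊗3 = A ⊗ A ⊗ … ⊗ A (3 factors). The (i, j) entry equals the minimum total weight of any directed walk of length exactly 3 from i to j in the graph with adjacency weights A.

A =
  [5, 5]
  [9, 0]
A^⊗3 =
  [14, 5]
  [9, 0]

Each entry (A^⊗3)_ij equals the minimum over all length-3 walks i = v_0 → v_1 → … → v_3 = j of Σ_t A[v_t][v_{t+1}]. For example, for (i, j) = (0, 1) we minimise over 4 possible intermediate vertex sequences; the minimum is 5, attained along the walk 0 → 1 → 1 → 1.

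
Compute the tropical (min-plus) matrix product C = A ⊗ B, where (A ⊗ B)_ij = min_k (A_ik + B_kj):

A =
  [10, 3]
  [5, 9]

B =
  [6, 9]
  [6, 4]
A ⊗ B =
  [9, 7]
  [11, 13]

Apply the min-plus product entry-by-entry:
  C[0][0] = min over k of (A[0][0] + B[0][0] = 10 + 6 = 16, A[0][1] + B[1][0] = 3 + 6 = 9) = 9 (attained at k = 1)
  C[0][1] = min over k of (A[0][0] + B[0][1] = 10 + 9 = 19, A[0][1] + B[1][1] = 3 + 4 = 7) = 7 (attained at k = 1)
  C[1][0] = min over k of (A[1][0] + B[0][0] = 5 + 6 = 11, A[1][1] + B[1][0] = 9 + 6 = 15) = 11 (attained at k = 0)
  C[1][1] = min over k of (A[1][0] + B[0][1] = 5 + 9 = 14, A[1][1] + B[1][1] = 9 + 4 = 13) = 13 (attained at k = 1)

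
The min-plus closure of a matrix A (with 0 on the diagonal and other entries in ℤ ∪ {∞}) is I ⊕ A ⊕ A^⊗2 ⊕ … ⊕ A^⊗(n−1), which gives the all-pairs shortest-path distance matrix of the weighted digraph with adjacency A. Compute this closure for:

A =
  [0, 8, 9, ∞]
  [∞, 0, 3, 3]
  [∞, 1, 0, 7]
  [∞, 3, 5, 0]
Closure =
  [0, 8, 9, 11]
  [∞, 0, 3, 3]
  [∞, 1, 0, 4]
  [∞, 3, 5, 0]

This is the Floyd-Warshall all-pairs shortest-path computation. For each intermediate vertex k = 0, 1, …, 3, update dist[i][j] ← min(dist[i][j], dist[i][k] + dist[k][j]). The final matrix gives, for each (i, j), the minimum total weight of any directed path from i to j (possibly empty when i = j).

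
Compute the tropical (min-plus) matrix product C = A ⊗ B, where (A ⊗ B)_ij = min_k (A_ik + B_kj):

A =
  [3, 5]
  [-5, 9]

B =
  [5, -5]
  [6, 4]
A ⊗ B =
  [8, -2]
  [0, -10]

Apply the min-plus product entry-by-entry:
  C[0][0] = min over k of (A[0][0] + B[0][0] = 3 + 5 = 8, A[0][1] + B[1][0] = 5 + 6 = 11) = 8 (attained at k = 0)
  C[0][1] = min over k of (A[0][0] + B[0][1] = 3 + -5 = -2, A[0][1] + B[1][1] = 5 + 4 = 9) = -2 (attained at k = 0)
  C[1][0] = min over k of (A[1][0] + B[0][0] = -5 + 5 = 0, A[1][1] + B[1][0] = 9 + 6 = 15) = 0 (attained at k = 0)
  C[1][1] = min over k of (A[1][0] + B[0][1] = -5 + -5 = -10, A[1][1] + B[1][1] = 9 + 4 = 13) = -10 (attained at k = 0)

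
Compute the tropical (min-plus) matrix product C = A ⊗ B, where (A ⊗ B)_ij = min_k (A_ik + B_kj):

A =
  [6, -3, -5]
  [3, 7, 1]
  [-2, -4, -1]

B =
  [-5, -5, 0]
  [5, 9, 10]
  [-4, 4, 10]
A ⊗ B =
  [-9, -1, 5]
  [-3, -2, 3]
  [-7, -7, -2]

Apply the min-plus product entry-by-entry:
  C[0][0] = min over k of (A[0][0] + B[0][0] = 6 + -5 = 1, A[0][1] + B[1][0] = -3 + 5 = 2, A[0][2] + B[2][0] = -5 + -4 = -9) = -9 (attained at k = 2)
  C[0][1] = min over k of (A[0][0] + B[0][1] = 6 + -5 = 1, A[0][1] + B[1][1] = -3 + 9 = 6, A[0][2] + B[2][1] = -5 + 4 = -1) = -1 (attained at k = 2)
  C[0][2] = min over k of (A[0][0] + B[0][2] = 6 + 0 = 6, A[0][1] + B[1][2] = -3 + 10 = 7, A[0][2] + B[2][2] = -5 + 10 = 5) = 5 (attained at k = 2)
  C[1][0] = min over k of (A[1][0] + B[0][0] = 3 + -5 = -2, A[1][1] + B[1][0] = 7 + 5 = 12, A[1][2] + B[2][0] = 1 + -4 = -3) = -3 (attained at k = 2)
  C[1][1] = min over k of (A[1][0] + B[0][1] = 3 + -5 = -2, A[1][1] + B[1][1] = 7 + 9 = 16, A[1][2] + B[2][1] = 1 + 4 = 5) = -2 (attained at k = 0)
  C[1][2] = min over k of (A[1][0] + B[0][2] = 3 + 0 = 3, A[1][1] + B[1][2] = 7 + 10 = 17, A[1][2] + B[2][2] = 1 + 10 = 11) = 3 (attained at k = 0)
  C[2][0] = min over k of (A[2][0] + B[0][0] = -2 + -5 = -7, A[2][1] + B[1][0] = -4 + 5 = 1, A[2][2] + B[2][0] = -1 + -4 = -5) = -7 (attained at k = 0)
  C[2][1] = min over k of (A[2][0] + B[0][1] = -2 + -5 = -7, A[2][1] + B[1][1] = -4 + 9 = 5, A[2][2] + B[2][1] = -1 + 4 = 3) = -7 (attained at k = 0)
  C[2][2] = min over k of (A[2][0] + B[0][2] = -2 + 0 = -2, A[2][1] + B[1][2] = -4 + 10 = 6, A[2][2] + B[2][2] = -1 + 10 = 9) = -2 (attained at k = 0)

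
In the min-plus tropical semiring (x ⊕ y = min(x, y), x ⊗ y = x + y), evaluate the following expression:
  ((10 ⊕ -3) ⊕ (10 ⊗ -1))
((10 ⊕ -3) ⊕ (10 ⊗ -1)) = -3

Expand innermost to outermost. Recall ⊕ takes the minimum of its arguments and ⊗ takes their sum. Working out the expression ((10 ⊕ -3) ⊕ (10 ⊗ -1)) gives -3.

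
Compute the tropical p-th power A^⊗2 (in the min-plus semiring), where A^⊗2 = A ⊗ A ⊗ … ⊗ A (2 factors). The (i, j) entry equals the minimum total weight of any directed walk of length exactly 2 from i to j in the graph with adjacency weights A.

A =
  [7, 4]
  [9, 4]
A^⊗2 =
  [13, 8]
  [13, 8]

Each entry (A^⊗2)_ij equals the minimum over all length-2 walks i = v_0 → v_1 → … → v_2 = j of Σ_t A[v_t][v_{t+1}]. For example, for (i, j) = (0, 1) we minimise over 2 possible intermediate vertex sequences; the minimum is 8, attained along the walk 0 → 1 → 1.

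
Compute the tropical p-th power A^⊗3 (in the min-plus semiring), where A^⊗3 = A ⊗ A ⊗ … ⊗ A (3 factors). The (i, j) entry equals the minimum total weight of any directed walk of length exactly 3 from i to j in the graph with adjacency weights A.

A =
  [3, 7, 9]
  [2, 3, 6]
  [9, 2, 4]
A^⊗3 =
  [9, 13, 15]
  [8, 9, 12]
  [7, 8, 11]

Each entry (A^⊗3)_ij equals the minimum over all length-3 walks i = v_0 → v_1 → … → v_3 = j of Σ_t A[v_t][v_{t+1}]. For example, for (i, j) = (0, 2) we minimise over 9 possible intermediate vertex sequences; the minimum is 15, attained along the walk 0 → 0 → 0 → 2.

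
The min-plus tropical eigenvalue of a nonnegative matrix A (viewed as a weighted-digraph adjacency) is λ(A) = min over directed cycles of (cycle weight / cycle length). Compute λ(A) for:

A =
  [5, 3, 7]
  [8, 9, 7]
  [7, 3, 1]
λ(A) = 1

Enumerate directed cycles and compute their means (weight / length). Sample:
  cycle 0 → 0: weight = 5, length = 1, mean = 5/1 ≈ 5.000
  cycle 1 → 1: weight = 9, length = 1, mean = 9/1 ≈ 9.000
  cycle 2 → 2: weight = 1, length = 1, mean = 1/1 ≈ 1.000
  cycle 0 → 1 → 0: weight = 11, length = 2, mean = 11/2 ≈ 5.500
  cycle 0 → 2 → 0: weight = 14, length = 2, mean = 14/2 ≈ 7.000
  cycle 1 → 0 → 1: weight = 11, length = 2, mean = 11/2 ≈ 5.500
Minimum mean = 1.000, attained e.g. along the cycle 2 → 2 with weight 1 and length 1. So λ(A) = 1/1 = 1.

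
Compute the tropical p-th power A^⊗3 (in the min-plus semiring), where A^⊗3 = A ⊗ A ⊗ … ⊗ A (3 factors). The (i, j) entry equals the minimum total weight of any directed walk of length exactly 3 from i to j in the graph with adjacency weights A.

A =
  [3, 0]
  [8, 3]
A^⊗3 =
  [9, 6]
  [14, 9]

Each entry (A^⊗3)_ij equals the minimum over all length-3 walks i = v_0 → v_1 → … → v_3 = j of Σ_t A[v_t][v_{t+1}]. For example, for (i, j) = (0, 1) we minimise over 4 possible intermediate vertex sequences; the minimum is 6, attained along the walk 0 → 0 → 0 → 1.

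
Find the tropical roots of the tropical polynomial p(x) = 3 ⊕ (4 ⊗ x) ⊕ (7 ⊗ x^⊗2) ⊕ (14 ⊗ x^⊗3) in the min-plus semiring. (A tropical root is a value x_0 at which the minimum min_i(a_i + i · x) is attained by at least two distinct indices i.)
Roots: {-7, -3, -1}

Each tropical root is a break point of the lower envelope of the lines y = a_i + i · x (there are 4 lines, with slopes 0, 1, ..., 3). Only the lines that attain the minimum somewhere contribute to roots; other lines are dominated. Here the surviving (envelope) indices are i = 3, i = 2, i = 1, i = 0.
Intersections between consecutive envelope lines give the roots: for adjacent envelope indices i < j the intersection is x = (a_i − a_j) / (j − i). Reading off the sorted break points: {-7, -3, -1}.
Verification: at each break x_0, at least two indices attain the minimum of min_i(a_i + i · x_0).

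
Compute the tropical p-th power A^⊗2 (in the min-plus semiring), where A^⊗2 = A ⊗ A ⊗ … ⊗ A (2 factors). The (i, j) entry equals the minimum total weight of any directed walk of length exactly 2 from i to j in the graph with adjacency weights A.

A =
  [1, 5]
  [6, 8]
A^⊗2 =
  [2, 6]
  [7, 11]

Each entry (A^⊗2)_ij equals the minimum over all length-2 walks i = v_0 → v_1 → … → v_2 = j of Σ_t A[v_t][v_{t+1}]. For example, for (i, j) = (0, 1) we minimise over 2 possible intermediate vertex sequences; the minimum is 6, attained along the walk 0 → 0 → 1.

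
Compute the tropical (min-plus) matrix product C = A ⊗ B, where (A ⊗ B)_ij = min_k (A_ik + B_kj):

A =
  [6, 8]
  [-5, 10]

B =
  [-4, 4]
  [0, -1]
A ⊗ B =
  [2, 7]
  [-9, -1]

Apply the min-plus product entry-by-entry:
  C[0][0] = min over k of (A[0][0] + B[0][0] = 6 + -4 = 2, A[0][1] + B[1][0] = 8 + 0 = 8) = 2 (attained at k = 0)
  C[0][1] = min over k of (A[0][0] + B[0][1] = 6 + 4 = 10, A[0][1] + B[1][1] = 8 + -1 = 7) = 7 (attained at k = 1)
  C[1][0] = min over k of (A[1][0] + B[0][0] = -5 + -4 = -9, A[1][1] + B[1][0] = 10 + 0 = 10) = -9 (attained at k = 0)
  C[1][1] = min over k of (A[1][0] + B[0][1] = -5 + 4 = -1, A[1][1] + B[1][1] = 10 + -1 = 9) = -1 (attained at k = 0)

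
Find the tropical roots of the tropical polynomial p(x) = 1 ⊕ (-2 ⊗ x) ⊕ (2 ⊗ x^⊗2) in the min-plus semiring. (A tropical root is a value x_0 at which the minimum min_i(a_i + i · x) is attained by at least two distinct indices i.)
Roots: {-4, 3}

Each tropical root is a break point of the lower envelope of the lines y = a_i + i · x (there are 3 lines, with slopes 0, 1, ..., 2). Only the lines that attain the minimum somewhere contribute to roots; other lines are dominated. Here the surviving (envelope) indices are i = 2, i = 1, i = 0.
Intersections between consecutive envelope lines give the roots: for adjacent envelope indices i < j the intersection is x = (a_i − a_j) / (j − i). Reading off the sorted break points: {-4, 3}.
Verification: at each break x_0, at least two indices attain the minimum of min_i(a_i + i · x_0).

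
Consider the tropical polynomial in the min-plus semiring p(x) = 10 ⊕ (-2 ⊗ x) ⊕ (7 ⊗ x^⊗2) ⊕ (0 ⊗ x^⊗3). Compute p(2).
p(2) = 0

A tropical monomial a ⊗ x^⊗i evaluates to a + i · x. Evaluating each term at x = 2:
  Term 0 contributes 10 + 0 · 2 = 10
  Term 1 contributes -2 + 1 · 2 = 0
  Term 2 contributes 7 + 2 · 2 = 11
  Term 3 contributes 0 + 3 · 2 = 6
p(2) = ⊕ of these = min[10, 0, 11, 6] = 0.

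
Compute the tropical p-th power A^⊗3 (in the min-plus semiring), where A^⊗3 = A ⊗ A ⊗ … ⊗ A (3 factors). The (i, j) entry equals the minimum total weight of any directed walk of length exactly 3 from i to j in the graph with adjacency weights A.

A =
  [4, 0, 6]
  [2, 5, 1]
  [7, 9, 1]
A^⊗3 =
  [6, 2, 2]
  [4, 6, 3]
  [9, 8, 3]

Each entry (A^⊗3)_ij equals the minimum over all length-3 walks i = v_0 → v_1 → … → v_3 = j of Σ_t A[v_t][v_{t+1}]. For example, for (i, j) = (0, 2) we minimise over 9 possible intermediate vertex sequences; the minimum is 2, attained along the walk 0 → 1 → 2 → 2.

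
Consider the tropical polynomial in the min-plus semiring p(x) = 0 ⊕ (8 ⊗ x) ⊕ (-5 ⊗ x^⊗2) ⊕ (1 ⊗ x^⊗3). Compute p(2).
p(2) = -1

A tropical monomial a ⊗ x^⊗i evaluates to a + i · x. Evaluating each term at x = 2:
  Term 0 contributes 0 + 0 · 2 = 0
  Term 1 contributes 8 + 1 · 2 = 10
  Term 2 contributes -5 + 2 · 2 = -1
  Term 3 contributes 1 + 3 · 2 = 7
p(2) = ⊕ of these = min[0, 10, -1, 7] = -1.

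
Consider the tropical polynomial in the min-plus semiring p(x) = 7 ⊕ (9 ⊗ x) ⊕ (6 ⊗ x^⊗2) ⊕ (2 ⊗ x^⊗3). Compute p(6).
p(6) = 7

A tropical monomial a ⊗ x^⊗i evaluates to a + i · x. Evaluating each term at x = 6:
  Term 0 contributes 7 + 0 · 6 = 7
  Term 1 contributes 9 + 1 · 6 = 15
  Term 2 contributes 6 + 2 · 6 = 18
  Term 3 contributes 2 + 3 · 6 = 20
p(6) = ⊕ of these = min[7, 15, 18, 20] = 7.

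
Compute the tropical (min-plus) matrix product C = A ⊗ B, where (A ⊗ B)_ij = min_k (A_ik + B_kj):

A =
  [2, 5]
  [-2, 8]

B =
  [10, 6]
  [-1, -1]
A ⊗ B =
  [4, 4]
  [7, 4]

Apply the min-plus product entry-by-entry:
  C[0][0] = min over k of (A[0][0] + B[0][0] = 2 + 10 = 12, A[0][1] + B[1][0] = 5 + -1 = 4) = 4 (attained at k = 1)
  C[0][1] = min over k of (A[0][0] + B[0][1] = 2 + 6 = 8, A[0][1] + B[1][1] = 5 + -1 = 4) = 4 (attained at k = 1)
  C[1][0] = min over k of (A[1][0] + B[0][0] = -2 + 10 = 8, A[1][1] + B[1][0] = 8 + -1 = 7) = 7 (attained at k = 1)
  C[1][1] = min over k of (A[1][0] + B[0][1] = -2 + 6 = 4, A[1][1] + B[1][1] = 8 + -1 = 7) = 4 (attained at k = 0)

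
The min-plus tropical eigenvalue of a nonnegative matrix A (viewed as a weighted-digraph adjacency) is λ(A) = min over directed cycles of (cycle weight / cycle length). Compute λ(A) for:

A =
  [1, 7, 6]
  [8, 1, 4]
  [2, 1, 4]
λ(A) = 1

Enumerate directed cycles and compute their means (weight / length). Sample:
  cycle 0 → 0: weight = 1, length = 1, mean = 1/1 ≈ 1.000
  cycle 1 → 1: weight = 1, length = 1, mean = 1/1 ≈ 1.000
  cycle 2 → 2: weight = 4, length = 1, mean = 4/1 ≈ 4.000
  cycle 0 → 1 → 0: weight = 15, length = 2, mean = 15/2 ≈ 7.500
  cycle 0 → 2 → 0: weight = 8, length = 2, mean = 8/2 ≈ 4.000
  cycle 1 → 0 → 1: weight = 15, length = 2, mean = 15/2 ≈ 7.500
Minimum mean = 1.000, attained e.g. along the cycle 0 → 0 with weight 1 and length 1. So λ(A) = 1/1 = 1.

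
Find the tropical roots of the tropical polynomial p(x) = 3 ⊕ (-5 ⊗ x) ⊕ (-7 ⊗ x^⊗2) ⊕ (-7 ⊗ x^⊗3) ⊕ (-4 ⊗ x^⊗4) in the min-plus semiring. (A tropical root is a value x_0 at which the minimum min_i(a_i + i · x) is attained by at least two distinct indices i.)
Roots: {-3, 0, 2, 8}

Each tropical root is a break point of the lower envelope of the lines y = a_i + i · x (there are 5 lines, with slopes 0, 1, ..., 4). Only the lines that attain the minimum somewhere contribute to roots; other lines are dominated. Here the surviving (envelope) indices are i = 4, i = 3, i = 2, i = 1, i = 0.
Intersections between consecutive envelope lines give the roots: for adjacent envelope indices i < j the intersection is x = (a_i − a_j) / (j − i). Reading off the sorted break points: {-3, 0, 2, 8}.
Verification: at each break x_0, at least two indices attain the minimum of min_i(a_i + i · x_0).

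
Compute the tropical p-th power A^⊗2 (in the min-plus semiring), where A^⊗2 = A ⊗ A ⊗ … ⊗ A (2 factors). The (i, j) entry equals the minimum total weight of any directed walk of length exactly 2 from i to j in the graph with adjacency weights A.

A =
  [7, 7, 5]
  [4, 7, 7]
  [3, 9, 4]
A^⊗2 =
  [8, 14, 9]
  [10, 11, 9]
  [7, 10, 8]

Each entry (A^⊗2)_ij equals the minimum over all length-2 walks i = v_0 → v_1 → … → v_2 = j of Σ_t A[v_t][v_{t+1}]. For example, for (i, j) = (0, 2) we minimise over 3 possible intermediate vertex sequences; the minimum is 9, attained along the walk 0 → 2 → 2.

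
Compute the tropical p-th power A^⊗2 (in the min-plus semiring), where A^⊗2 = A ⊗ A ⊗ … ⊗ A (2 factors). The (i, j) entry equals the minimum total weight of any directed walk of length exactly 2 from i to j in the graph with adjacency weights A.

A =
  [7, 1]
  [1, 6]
A^⊗2 =
  [2, 7]
  [7, 2]

Each entry (A^⊗2)_ij equals the minimum over all length-2 walks i = v_0 → v_1 → … → v_2 = j of Σ_t A[v_t][v_{t+1}]. For example, for (i, j) = (0, 1) we minimise over 2 possible intermediate vertex sequences; the minimum is 7, attained along the walk 0 → 1 → 1.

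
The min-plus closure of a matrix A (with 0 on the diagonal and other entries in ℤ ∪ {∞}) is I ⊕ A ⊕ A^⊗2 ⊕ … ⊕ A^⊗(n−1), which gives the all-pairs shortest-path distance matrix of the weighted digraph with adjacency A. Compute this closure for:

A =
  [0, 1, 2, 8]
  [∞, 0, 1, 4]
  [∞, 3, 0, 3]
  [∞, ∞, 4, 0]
Closure =
  [0, 1, 2, 5]
  [∞, 0, 1, 4]
  [∞, 3, 0, 3]
  [∞, 7, 4, 0]

This is the Floyd-Warshall all-pairs shortest-path computation. For each intermediate vertex k = 0, 1, …, 3, update dist[i][j] ← min(dist[i][j], dist[i][k] + dist[k][j]). The final matrix gives, for each (i, j), the minimum total weight of any directed path from i to j (possibly empty when i = j).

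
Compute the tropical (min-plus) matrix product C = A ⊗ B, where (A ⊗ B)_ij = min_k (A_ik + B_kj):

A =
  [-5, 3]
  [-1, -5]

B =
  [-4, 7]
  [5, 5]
A ⊗ B =
  [-9, 2]
  [-5, 0]

Apply the min-plus product entry-by-entry:
  C[0][0] = min over k of (A[0][0] + B[0][0] = -5 + -4 = -9, A[0][1] + B[1][0] = 3 + 5 = 8) = -9 (attained at k = 0)
  C[0][1] = min over k of (A[0][0] + B[0][1] = -5 + 7 = 2, A[0][1] + B[1][1] = 3 + 5 = 8) = 2 (attained at k = 0)
  C[1][0] = min over k of (A[1][0] + B[0][0] = -1 + -4 = -5, A[1][1] + B[1][0] = -5 + 5 = 0) = -5 (attained at k = 0)
  C[1][1] = min over k of (A[1][0] + B[0][1] = -1 + 7 = 6, A[1][1] + B[1][1] = -5 + 5 = 0) = 0 (attained at k = 1)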